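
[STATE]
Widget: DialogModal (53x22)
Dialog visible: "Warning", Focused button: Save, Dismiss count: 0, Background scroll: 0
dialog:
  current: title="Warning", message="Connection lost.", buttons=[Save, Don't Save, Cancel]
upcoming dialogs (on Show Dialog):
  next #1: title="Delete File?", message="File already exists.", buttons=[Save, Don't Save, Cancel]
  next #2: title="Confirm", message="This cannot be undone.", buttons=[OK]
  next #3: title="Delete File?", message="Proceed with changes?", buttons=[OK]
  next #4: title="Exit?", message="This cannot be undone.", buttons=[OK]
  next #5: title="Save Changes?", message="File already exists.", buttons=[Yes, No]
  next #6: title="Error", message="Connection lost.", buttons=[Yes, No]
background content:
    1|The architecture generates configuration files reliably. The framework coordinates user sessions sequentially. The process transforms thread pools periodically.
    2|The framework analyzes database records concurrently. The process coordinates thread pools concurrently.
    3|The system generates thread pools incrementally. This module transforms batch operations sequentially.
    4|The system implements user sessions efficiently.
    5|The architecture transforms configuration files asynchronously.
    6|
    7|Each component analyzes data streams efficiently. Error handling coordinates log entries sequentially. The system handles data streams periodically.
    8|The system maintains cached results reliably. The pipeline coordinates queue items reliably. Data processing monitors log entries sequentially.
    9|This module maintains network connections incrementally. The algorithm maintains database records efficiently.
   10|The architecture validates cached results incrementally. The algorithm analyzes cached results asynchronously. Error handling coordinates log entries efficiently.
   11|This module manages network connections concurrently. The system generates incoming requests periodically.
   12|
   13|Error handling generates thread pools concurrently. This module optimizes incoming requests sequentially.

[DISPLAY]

The architecture generates configuration files reliab
The framework analyzes database records concurrently.
The system generates thread pools incrementally. This
The system implements user sessions efficiently.     
The architecture transforms configuration files async
                                                     
Each component analyzes data streams efficiently. Err
The system maintains cached results reliably. The pip
This modul┌──────────────────────────────┐incremental
The archit│           Warning            │incremental
This modul│       Connection lost.       │ncurrently.
          │ [Save]  Don't Save   Cancel  │           
Error hand└──────────────────────────────┘urrently. T
                                                     
                                                     
                                                     
                                                     
                                                     
                                                     
                                                     
                                                     
                                                     


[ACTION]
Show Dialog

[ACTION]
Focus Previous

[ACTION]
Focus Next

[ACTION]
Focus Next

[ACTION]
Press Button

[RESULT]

The architecture generates configuration files reliab
The framework analyzes database records concurrently.
The system generates thread pools incrementally. This
The system implements user sessions efficiently.     
The architecture transforms configuration files async
                                                     
Each component analyzes data streams efficiently. Err
The system maintains cached results reliably. The pip
This module maintains network connections incremental
The architecture validates cached results incremental
This module manages network connections concurrently.
                                                     
Error handling generates thread pools concurrently. T
                                                     
                                                     
                                                     
                                                     
                                                     
                                                     
                                                     
                                                     
                                                     


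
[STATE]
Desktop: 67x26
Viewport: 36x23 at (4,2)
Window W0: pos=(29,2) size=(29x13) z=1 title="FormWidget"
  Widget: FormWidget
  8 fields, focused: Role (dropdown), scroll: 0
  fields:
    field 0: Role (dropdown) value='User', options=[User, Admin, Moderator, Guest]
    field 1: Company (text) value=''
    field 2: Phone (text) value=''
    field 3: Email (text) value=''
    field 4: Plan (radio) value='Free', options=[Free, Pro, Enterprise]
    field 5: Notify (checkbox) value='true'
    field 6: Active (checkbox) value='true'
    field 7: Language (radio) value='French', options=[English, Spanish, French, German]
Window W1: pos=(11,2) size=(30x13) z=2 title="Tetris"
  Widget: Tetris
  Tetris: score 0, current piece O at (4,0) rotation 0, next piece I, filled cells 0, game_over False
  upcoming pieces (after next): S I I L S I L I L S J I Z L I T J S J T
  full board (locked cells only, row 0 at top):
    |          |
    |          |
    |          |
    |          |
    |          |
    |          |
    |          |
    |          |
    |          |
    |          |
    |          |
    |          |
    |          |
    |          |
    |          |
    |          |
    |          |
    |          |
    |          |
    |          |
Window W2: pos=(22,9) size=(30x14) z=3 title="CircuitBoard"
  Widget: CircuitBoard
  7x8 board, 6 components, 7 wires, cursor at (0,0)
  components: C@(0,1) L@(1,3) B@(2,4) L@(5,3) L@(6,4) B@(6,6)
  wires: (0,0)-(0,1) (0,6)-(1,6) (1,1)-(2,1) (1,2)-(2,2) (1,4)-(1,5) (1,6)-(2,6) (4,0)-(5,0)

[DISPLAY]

       ┏━━━━━━━━━━━━━━━━━━━━━━━━━━━━
       ┃ Tetris                     
       ┠────────────────────────────
       ┃          │Next:            
       ┃          │████             
       ┃          │                 
       ┃          │                 
       ┃          ┏━━━━━━━━━━━━━━━━━
       ┃          ┃ CircuitBoard    
       ┃          ┠─────────────────
       ┃          ┃   0 1 2 3 4 5 6 
       ┃          ┃0  [.]─ C        
       ┗━━━━━━━━━━┃                 
                  ┃1       ·   ·   L
                  ┃        │   │    
                  ┃2       ·   ·    
                  ┃                 
                  ┃3                
                  ┃                 
                  ┃4   ·            
                  ┗━━━━━━━━━━━━━━━━━
                                    
                                    


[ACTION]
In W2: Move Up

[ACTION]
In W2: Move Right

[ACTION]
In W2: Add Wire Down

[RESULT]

       ┏━━━━━━━━━━━━━━━━━━━━━━━━━━━━
       ┃ Tetris                     
       ┠────────────────────────────
       ┃          │Next:            
       ┃          │████             
       ┃          │                 
       ┃          │                 
       ┃          ┏━━━━━━━━━━━━━━━━━
       ┃          ┃ CircuitBoard    
       ┃          ┠─────────────────
       ┃          ┃   0 1 2 3 4 5 6 
       ┃          ┃0   · ─[C]       
       ┗━━━━━━━━━━┃        │        
                  ┃1       ·   ·   L
                  ┃        │   │    
                  ┃2       ·   ·    
                  ┃                 
                  ┃3                
                  ┃                 
                  ┃4   ·            
                  ┗━━━━━━━━━━━━━━━━━
                                    
                                    


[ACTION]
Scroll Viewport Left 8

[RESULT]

           ┏━━━━━━━━━━━━━━━━━━━━━━━━
           ┃ Tetris                 
           ┠────────────────────────
           ┃          │Next:        
           ┃          │████         
           ┃          │             
           ┃          │             
           ┃          ┏━━━━━━━━━━━━━
           ┃          ┃ CircuitBoard
           ┃          ┠─────────────
           ┃          ┃   0 1 2 3 4 
           ┃          ┃0   · ─[C]   
           ┗━━━━━━━━━━┃        │    
                      ┃1       ·   ·
                      ┃        │   │
                      ┃2       ·   ·
                      ┃             
                      ┃3            
                      ┃             
                      ┃4   ·        
                      ┗━━━━━━━━━━━━━
                                    
                                    


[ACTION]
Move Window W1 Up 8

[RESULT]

           ┠────────────────────────
           ┃          │Next:        
           ┃          │████         
           ┃          │             
           ┃          │             
           ┃          │             
           ┃          │             
           ┃          ┏━━━━━━━━━━━━━
           ┃          ┃ CircuitBoard
           ┃          ┠─────────────
           ┗━━━━━━━━━━┃   0 1 2 3 4 
                      ┃0   · ─[C]   
                      ┃        │    
                      ┃1       ·   ·
                      ┃        │   │
                      ┃2       ·   ·
                      ┃             
                      ┃3            
                      ┃             
                      ┃4   ·        
                      ┗━━━━━━━━━━━━━
                                    
                                    


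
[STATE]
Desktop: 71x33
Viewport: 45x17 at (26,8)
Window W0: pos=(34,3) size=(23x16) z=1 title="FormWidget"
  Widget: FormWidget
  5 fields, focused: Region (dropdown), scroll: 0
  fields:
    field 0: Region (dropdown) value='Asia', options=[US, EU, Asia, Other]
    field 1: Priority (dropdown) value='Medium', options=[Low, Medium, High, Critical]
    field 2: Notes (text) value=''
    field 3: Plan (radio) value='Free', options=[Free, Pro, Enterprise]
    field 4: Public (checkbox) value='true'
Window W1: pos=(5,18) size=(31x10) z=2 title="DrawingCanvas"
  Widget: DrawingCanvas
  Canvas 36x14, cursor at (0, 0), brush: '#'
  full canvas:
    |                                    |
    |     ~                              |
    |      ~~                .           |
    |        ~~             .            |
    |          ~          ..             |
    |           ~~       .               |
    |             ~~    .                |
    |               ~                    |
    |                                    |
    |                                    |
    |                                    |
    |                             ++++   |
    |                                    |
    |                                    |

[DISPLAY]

        ┃  Notes:      [     ]┃              
        ┃  Plan:       (●) Fre┃              
        ┃  Public:     [x]    ┃              
        ┃                     ┃              
        ┃                     ┃              
        ┃                     ┃              
        ┃                     ┃              
        ┃                     ┃              
        ┃                     ┃              
        ┃                     ┃              
━━━━━━━━━┓━━━━━━━━━━━━━━━━━━━━┛              
         ┃                                   
─────────┨                                   
         ┃                                   
         ┃                                   
    .    ┃                                   
   .     ┃                                   


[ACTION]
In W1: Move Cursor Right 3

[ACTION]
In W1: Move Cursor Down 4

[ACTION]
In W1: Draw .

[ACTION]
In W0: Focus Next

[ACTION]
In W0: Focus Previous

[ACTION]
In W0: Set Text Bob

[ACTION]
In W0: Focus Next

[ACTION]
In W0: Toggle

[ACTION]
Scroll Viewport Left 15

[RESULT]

                       ┃  Notes:      [     ]
                       ┃  Plan:       (●) Fre
                       ┃  Public:     [x]    
                       ┃                     
                       ┃                     
                       ┃                     
                       ┃                     
                       ┃                     
                       ┃                     
                       ┃                     
━━━━━━━━━━━━━━━━━━━━━━━━┓━━━━━━━━━━━━━━━━━━━━
ingCanvas               ┃                    
────────────────────────┨                    
                        ┃                    
~                       ┃                    
 ~~                .    ┃                    
   ~~             .     ┃                    


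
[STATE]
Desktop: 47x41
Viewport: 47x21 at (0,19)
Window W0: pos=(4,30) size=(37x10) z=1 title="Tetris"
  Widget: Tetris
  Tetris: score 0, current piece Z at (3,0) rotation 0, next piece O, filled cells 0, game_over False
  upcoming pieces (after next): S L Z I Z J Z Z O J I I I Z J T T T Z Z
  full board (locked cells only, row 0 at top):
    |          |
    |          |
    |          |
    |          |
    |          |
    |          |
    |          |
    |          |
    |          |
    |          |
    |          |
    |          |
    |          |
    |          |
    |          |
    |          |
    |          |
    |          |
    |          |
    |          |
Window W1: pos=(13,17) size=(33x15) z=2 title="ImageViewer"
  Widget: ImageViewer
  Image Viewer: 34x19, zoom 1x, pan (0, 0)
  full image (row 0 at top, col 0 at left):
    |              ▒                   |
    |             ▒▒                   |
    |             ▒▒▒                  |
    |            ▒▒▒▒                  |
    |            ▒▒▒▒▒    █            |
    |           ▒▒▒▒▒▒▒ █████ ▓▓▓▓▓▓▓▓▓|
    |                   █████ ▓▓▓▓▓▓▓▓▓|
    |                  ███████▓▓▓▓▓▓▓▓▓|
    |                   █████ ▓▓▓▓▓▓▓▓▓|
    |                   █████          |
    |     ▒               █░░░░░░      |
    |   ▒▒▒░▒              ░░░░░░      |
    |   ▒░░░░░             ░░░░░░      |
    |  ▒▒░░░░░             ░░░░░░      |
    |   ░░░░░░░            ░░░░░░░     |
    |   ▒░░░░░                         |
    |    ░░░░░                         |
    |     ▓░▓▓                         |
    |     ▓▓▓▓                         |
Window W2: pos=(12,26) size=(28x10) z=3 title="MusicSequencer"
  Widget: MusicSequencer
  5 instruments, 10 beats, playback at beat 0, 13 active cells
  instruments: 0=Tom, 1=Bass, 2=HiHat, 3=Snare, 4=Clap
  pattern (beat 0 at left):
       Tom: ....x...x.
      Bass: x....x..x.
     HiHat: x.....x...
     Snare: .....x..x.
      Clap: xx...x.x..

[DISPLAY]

             ┠───────────────────────────────┨ 
             ┃              ▒                ┃ 
             ┃             ▒▒                ┃ 
             ┃             ▒▒▒               ┃ 
             ┃            ▒▒▒▒               ┃ 
             ┃            ▒▒▒▒▒    █         ┃ 
             ┃           ▒▒▒▒▒▒▒ █████ ▓▓▓▓▓▓┃ 
            ┏━━━━━━━━━━━━━━━━━━━━━━━━━━┓▓▓▓▓▓┃ 
            ┃ MusicSequencer           ┃▓▓▓▓▓┃ 
            ┠──────────────────────────┨▓▓▓▓▓┃ 
            ┃      ▼123456789          ┃     ┃ 
    ┏━━━━━━━┃   Tom····█···█·          ┃░░   ┃ 
    ┃ Tetris┃  Bass█····█··█·          ┃━━━━━┛ 
    ┠───────┃ HiHat█·····█···          ┃┨      
    ┃       ┃ Snare·····█··█·          ┃┃      
    ┃       ┃  Clap██···█·█··          ┃┃      
    ┃       ┗━━━━━━━━━━━━━━━━━━━━━━━━━━┛┃      
    ┃          │                        ┃      
    ┃          │                        ┃      
    ┃          │                        ┃      
    ┗━━━━━━━━━━━━━━━━━━━━━━━━━━━━━━━━━━━┛      


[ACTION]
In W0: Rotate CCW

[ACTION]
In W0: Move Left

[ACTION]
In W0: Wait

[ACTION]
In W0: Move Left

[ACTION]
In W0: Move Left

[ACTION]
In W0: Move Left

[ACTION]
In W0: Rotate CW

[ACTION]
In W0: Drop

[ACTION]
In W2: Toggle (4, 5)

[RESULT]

             ┠───────────────────────────────┨ 
             ┃              ▒                ┃ 
             ┃             ▒▒                ┃ 
             ┃             ▒▒▒               ┃ 
             ┃            ▒▒▒▒               ┃ 
             ┃            ▒▒▒▒▒    █         ┃ 
             ┃           ▒▒▒▒▒▒▒ █████ ▓▓▓▓▓▓┃ 
            ┏━━━━━━━━━━━━━━━━━━━━━━━━━━┓▓▓▓▓▓┃ 
            ┃ MusicSequencer           ┃▓▓▓▓▓┃ 
            ┠──────────────────────────┨▓▓▓▓▓┃ 
            ┃      ▼123456789          ┃     ┃ 
    ┏━━━━━━━┃   Tom····█···█·          ┃░░   ┃ 
    ┃ Tetris┃  Bass█····█··█·          ┃━━━━━┛ 
    ┠───────┃ HiHat█·····█···          ┃┨      
    ┃       ┃ Snare·····█··█·          ┃┃      
    ┃       ┃  Clap██·····█··          ┃┃      
    ┃       ┗━━━━━━━━━━━━━━━━━━━━━━━━━━┛┃      
    ┃          │                        ┃      
    ┃          │                        ┃      
    ┃          │                        ┃      
    ┗━━━━━━━━━━━━━━━━━━━━━━━━━━━━━━━━━━━┛      


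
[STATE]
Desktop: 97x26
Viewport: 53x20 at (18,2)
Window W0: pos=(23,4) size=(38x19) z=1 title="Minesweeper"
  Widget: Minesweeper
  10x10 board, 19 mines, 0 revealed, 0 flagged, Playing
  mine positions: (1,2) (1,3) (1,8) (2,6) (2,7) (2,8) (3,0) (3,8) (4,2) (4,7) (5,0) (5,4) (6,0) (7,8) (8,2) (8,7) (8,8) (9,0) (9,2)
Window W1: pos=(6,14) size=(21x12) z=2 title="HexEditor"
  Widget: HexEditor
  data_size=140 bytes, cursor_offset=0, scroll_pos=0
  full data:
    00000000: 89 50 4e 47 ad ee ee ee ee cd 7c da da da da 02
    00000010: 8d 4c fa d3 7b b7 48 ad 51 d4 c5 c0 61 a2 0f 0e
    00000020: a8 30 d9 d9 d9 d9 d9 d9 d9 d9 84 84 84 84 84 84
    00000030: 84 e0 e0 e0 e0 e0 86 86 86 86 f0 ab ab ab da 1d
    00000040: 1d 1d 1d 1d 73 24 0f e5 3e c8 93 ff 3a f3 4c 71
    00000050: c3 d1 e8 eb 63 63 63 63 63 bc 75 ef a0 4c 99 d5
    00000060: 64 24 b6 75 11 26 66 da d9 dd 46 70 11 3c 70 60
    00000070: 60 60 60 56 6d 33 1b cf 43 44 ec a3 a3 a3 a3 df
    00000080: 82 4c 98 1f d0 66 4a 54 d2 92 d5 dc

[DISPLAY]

                                                     
                                                     
     ┏━━━━━━━━━━━━━━━━━━━━━━━━━━━━━━━━━━━━┓          
     ┃ Minesweeper                        ┃          
     ┠────────────────────────────────────┨          
     ┃■■■■■■■■■■                          ┃          
     ┃■■■■■■■■■■                          ┃          
     ┃■■■■■■■■■■                          ┃          
     ┃■■■■■■■■■■                          ┃          
     ┃■■■■■■■■■■                          ┃          
     ┃■■■■■■■■■■                          ┃          
     ┃■■■■■■■■■■                          ┃          
━━━━━━━━┓■■■■■■■                          ┃          
        ┃■■■■■■■                          ┃          
────────┨■■■■■■■                          ┃          
9 50 4e ┃                                 ┃          
d 4c fa ┃                                 ┃          
8 30 d9 ┃                                 ┃          
4 e0 e0 ┃                                 ┃          
d 1d 1d ┃                                 ┃          


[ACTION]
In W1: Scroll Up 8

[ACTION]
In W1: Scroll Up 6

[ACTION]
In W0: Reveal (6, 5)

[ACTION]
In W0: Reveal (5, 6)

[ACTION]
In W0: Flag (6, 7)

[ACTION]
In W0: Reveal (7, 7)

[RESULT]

                                                     
                                                     
     ┏━━━━━━━━━━━━━━━━━━━━━━━━━━━━━━━━━━━━┓          
     ┃ Minesweeper                        ┃          
     ┠────────────────────────────────────┨          
     ┃■■■■■■■■■■                          ┃          
     ┃■■■■■■■■■■                          ┃          
     ┃■■■■■■■■■■                          ┃          
     ┃■■■■■■■■■■                          ┃          
     ┃■■■■■■■■■■                          ┃          
     ┃■■■■■■1■■■                          ┃          
     ┃■■■■■1■⚑■■                          ┃          
━━━━━━━━┓■■■■3■■                          ┃          
        ┃■■■■■■■                          ┃          
────────┨■■■■■■■                          ┃          
9 50 4e ┃                                 ┃          
d 4c fa ┃                                 ┃          
8 30 d9 ┃                                 ┃          
4 e0 e0 ┃                                 ┃          
d 1d 1d ┃                                 ┃          


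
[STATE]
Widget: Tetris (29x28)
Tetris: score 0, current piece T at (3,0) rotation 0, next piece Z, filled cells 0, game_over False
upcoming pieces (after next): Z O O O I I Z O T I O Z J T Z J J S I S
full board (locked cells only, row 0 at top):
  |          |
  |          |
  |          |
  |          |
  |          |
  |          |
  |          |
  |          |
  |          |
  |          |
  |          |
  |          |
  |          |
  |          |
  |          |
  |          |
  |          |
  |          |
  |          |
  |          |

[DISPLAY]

    ▒     │Next:             
   ▒▒▒    │▓▓                
          │ ▓▓               
          │                  
          │                  
          │                  
          │Score:            
          │0                 
          │                  
          │                  
          │                  
          │                  
          │                  
          │                  
          │                  
          │                  
          │                  
          │                  
          │                  
          │                  
          │                  
          │                  
          │                  
          │                  
          │                  
          │                  
          │                  
          │                  


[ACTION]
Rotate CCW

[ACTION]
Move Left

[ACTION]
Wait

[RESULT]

          │Next:             
   ▒      │▓▓                
  ▒▒      │ ▓▓               
   ▒      │                  
          │                  
          │                  
          │Score:            
          │0                 
          │                  
          │                  
          │                  
          │                  
          │                  
          │                  
          │                  
          │                  
          │                  
          │                  
          │                  
          │                  
          │                  
          │                  
          │                  
          │                  
          │                  
          │                  
          │                  
          │                  


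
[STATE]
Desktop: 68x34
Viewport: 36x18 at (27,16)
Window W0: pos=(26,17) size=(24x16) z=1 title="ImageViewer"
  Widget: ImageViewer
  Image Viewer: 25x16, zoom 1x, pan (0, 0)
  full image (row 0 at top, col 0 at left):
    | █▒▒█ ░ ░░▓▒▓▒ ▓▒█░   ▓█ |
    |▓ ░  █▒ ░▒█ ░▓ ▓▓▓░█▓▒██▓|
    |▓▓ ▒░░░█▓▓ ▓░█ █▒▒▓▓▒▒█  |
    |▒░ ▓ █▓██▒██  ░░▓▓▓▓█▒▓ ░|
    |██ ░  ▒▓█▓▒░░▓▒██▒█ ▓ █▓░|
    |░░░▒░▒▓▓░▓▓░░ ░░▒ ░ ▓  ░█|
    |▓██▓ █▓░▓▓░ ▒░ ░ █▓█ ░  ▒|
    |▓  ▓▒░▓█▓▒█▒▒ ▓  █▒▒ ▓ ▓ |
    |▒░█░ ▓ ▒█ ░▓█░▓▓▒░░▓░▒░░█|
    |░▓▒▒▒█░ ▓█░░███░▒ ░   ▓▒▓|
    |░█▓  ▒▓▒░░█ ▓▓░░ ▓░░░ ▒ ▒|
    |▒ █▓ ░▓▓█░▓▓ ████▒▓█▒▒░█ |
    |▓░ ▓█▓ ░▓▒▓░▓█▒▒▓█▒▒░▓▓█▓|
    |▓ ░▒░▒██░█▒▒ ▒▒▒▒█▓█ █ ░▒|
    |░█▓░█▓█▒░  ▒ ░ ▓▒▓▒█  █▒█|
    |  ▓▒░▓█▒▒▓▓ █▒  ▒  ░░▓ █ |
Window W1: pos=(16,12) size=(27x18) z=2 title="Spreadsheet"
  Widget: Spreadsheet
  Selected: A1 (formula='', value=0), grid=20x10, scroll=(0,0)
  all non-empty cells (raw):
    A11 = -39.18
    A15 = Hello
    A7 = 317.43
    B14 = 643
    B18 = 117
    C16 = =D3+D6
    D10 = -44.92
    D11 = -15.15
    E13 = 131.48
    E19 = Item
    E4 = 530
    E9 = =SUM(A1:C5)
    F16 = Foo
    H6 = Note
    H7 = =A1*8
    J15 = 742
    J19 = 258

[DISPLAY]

     B       C ┃                    
---------------┃━━━━━━┓             
0]       0     ┃      ┃             
 0       0     ┃──────┨             
 0       0     ┃▒█░   ┃             
 0       0     ┃▓▓░█▓▒┃             
 0       0     ┃▒▒▓▓▒▒┃             
 0       0     ┃▓▓▓▓█▒┃             
43       0     ┃█▒█ ▓ ┃             
 0       0     ┃▒ ░ ▓ ┃             
 0       0     ┃ █▓█ ░┃             
 0       0     ┃ █▒▒ ▓┃             
18       0     ┃▒░░▓░▒┃             
━━━━━━━━━━━━━━━┛▒ ░   ┃             
░█▓  ▒▓▒░░█ ▓▓░░ ▓░░░ ┃             
▒ █▓ ░▓▓█░▓▓ ████▒▓█▒▒┃             
━━━━━━━━━━━━━━━━━━━━━━┛             
                                    


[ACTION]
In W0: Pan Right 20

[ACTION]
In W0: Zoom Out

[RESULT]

     B       C ┃                    
---------------┃━━━━━━┓             
0]       0     ┃      ┃             
 0       0     ┃──────┨             
 0       0     ┃      ┃             
 0       0     ┃      ┃             
 0       0     ┃      ┃             
 0       0     ┃      ┃             
43       0     ┃      ┃             
 0       0     ┃      ┃             
 0       0     ┃      ┃             
 0       0     ┃      ┃             
18       0     ┃      ┃             
━━━━━━━━━━━━━━━┛      ┃             
░ ▒ ▒                 ┃             
▒▒░█                  ┃             
━━━━━━━━━━━━━━━━━━━━━━┛             
                                    


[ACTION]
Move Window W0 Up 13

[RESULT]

     B       C ┃      ┃             
---------------┃      ┃             
0]       0     ┃      ┃             
 0       0     ┃━━━━━━┛             
 0       0     ┃                    
 0       0     ┃                    
 0       0     ┃                    
 0       0     ┃                    
43       0     ┃                    
 0       0     ┃                    
 0       0     ┃                    
 0       0     ┃                    
18       0     ┃                    
━━━━━━━━━━━━━━━┛                    
                                    
                                    
                                    
                                    


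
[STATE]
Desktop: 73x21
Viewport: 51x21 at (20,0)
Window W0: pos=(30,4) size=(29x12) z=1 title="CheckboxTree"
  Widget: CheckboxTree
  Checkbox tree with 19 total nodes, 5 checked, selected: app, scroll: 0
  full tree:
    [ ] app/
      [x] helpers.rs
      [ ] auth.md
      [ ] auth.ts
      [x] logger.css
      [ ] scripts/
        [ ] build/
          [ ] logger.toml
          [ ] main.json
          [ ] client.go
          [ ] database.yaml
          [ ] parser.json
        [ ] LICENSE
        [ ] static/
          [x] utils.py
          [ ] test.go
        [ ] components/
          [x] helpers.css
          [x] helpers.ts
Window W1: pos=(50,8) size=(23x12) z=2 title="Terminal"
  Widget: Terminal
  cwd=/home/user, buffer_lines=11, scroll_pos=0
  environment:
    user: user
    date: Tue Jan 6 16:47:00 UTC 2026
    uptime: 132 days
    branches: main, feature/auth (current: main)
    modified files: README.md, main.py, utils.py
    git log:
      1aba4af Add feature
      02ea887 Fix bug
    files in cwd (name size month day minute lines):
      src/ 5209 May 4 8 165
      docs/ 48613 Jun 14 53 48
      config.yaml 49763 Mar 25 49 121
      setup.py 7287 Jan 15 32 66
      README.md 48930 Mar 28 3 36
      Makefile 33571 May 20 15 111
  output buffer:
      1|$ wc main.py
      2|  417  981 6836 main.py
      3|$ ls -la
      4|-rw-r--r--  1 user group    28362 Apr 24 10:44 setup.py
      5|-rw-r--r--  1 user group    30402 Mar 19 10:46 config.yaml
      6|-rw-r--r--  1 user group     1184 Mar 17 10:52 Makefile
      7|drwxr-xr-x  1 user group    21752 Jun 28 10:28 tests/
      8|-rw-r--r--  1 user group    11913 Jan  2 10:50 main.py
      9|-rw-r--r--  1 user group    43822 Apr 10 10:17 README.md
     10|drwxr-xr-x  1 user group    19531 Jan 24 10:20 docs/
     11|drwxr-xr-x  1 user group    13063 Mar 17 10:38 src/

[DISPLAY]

                                                   
                                                   
                                                   
                                                   
          ┏━━━━━━━━━━━━━━━━━━━━━━━━━━━┓            
          ┃ CheckboxTree              ┃            
          ┠───────────────────────────┨            
          ┃>[-] app/                  ┃            
          ┃   [x] helpers.rs  ┏━━━━━━━━━━━━━━━━━━━━
          ┃   [ ] auth.md     ┃ Terminal           
          ┃   [ ] auth.ts     ┠────────────────────
          ┃   [x] logger.css  ┃$ wc main.py        
          ┃   [-] scripts/    ┃  417  981 6836 main
          ┃     [ ] build/    ┃$ ls -la            
          ┃       [ ] logger.t┃-rw-r--r--  1 user g
          ┗━━━━━━━━━━━━━━━━━━━┃-rw-r--r--  1 user g
                              ┃-rw-r--r--  1 user g
                              ┃drwxr-xr-x  1 user g
                              ┃-rw-r--r--  1 user g
                              ┗━━━━━━━━━━━━━━━━━━━━
                                                   


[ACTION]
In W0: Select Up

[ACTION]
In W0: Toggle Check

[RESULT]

                                                   
                                                   
                                                   
                                                   
          ┏━━━━━━━━━━━━━━━━━━━━━━━━━━━┓            
          ┃ CheckboxTree              ┃            
          ┠───────────────────────────┨            
          ┃>[x] app/                  ┃            
          ┃   [x] helpers.rs  ┏━━━━━━━━━━━━━━━━━━━━
          ┃   [x] auth.md     ┃ Terminal           
          ┃   [x] auth.ts     ┠────────────────────
          ┃   [x] logger.css  ┃$ wc main.py        
          ┃   [x] scripts/    ┃  417  981 6836 main
          ┃     [x] build/    ┃$ ls -la            
          ┃       [x] logger.t┃-rw-r--r--  1 user g
          ┗━━━━━━━━━━━━━━━━━━━┃-rw-r--r--  1 user g
                              ┃-rw-r--r--  1 user g
                              ┃drwxr-xr-x  1 user g
                              ┃-rw-r--r--  1 user g
                              ┗━━━━━━━━━━━━━━━━━━━━
                                                   


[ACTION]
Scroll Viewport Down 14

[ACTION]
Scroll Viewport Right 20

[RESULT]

                                                   
                                                   
                                                   
                                                   
        ┏━━━━━━━━━━━━━━━━━━━━━━━━━━━┓              
        ┃ CheckboxTree              ┃              
        ┠───────────────────────────┨              
        ┃>[x] app/                  ┃              
        ┃   [x] helpers.rs  ┏━━━━━━━━━━━━━━━━━━━━━┓
        ┃   [x] auth.md     ┃ Terminal            ┃
        ┃   [x] auth.ts     ┠─────────────────────┨
        ┃   [x] logger.css  ┃$ wc main.py         ┃
        ┃   [x] scripts/    ┃  417  981 6836 main.┃
        ┃     [x] build/    ┃$ ls -la             ┃
        ┃       [x] logger.t┃-rw-r--r--  1 user gr┃
        ┗━━━━━━━━━━━━━━━━━━━┃-rw-r--r--  1 user gr┃
                            ┃-rw-r--r--  1 user gr┃
                            ┃drwxr-xr-x  1 user gr┃
                            ┃-rw-r--r--  1 user gr┃
                            ┗━━━━━━━━━━━━━━━━━━━━━┛
                                                   


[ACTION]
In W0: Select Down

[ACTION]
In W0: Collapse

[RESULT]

                                                   
                                                   
                                                   
                                                   
        ┏━━━━━━━━━━━━━━━━━━━━━━━━━━━┓              
        ┃ CheckboxTree              ┃              
        ┠───────────────────────────┨              
        ┃ [x] app/                  ┃              
        ┃>  [x] helpers.rs  ┏━━━━━━━━━━━━━━━━━━━━━┓
        ┃   [x] auth.md     ┃ Terminal            ┃
        ┃   [x] auth.ts     ┠─────────────────────┨
        ┃   [x] logger.css  ┃$ wc main.py         ┃
        ┃   [x] scripts/    ┃  417  981 6836 main.┃
        ┃     [x] build/    ┃$ ls -la             ┃
        ┃       [x] logger.t┃-rw-r--r--  1 user gr┃
        ┗━━━━━━━━━━━━━━━━━━━┃-rw-r--r--  1 user gr┃
                            ┃-rw-r--r--  1 user gr┃
                            ┃drwxr-xr-x  1 user gr┃
                            ┃-rw-r--r--  1 user gr┃
                            ┗━━━━━━━━━━━━━━━━━━━━━┛
                                                   


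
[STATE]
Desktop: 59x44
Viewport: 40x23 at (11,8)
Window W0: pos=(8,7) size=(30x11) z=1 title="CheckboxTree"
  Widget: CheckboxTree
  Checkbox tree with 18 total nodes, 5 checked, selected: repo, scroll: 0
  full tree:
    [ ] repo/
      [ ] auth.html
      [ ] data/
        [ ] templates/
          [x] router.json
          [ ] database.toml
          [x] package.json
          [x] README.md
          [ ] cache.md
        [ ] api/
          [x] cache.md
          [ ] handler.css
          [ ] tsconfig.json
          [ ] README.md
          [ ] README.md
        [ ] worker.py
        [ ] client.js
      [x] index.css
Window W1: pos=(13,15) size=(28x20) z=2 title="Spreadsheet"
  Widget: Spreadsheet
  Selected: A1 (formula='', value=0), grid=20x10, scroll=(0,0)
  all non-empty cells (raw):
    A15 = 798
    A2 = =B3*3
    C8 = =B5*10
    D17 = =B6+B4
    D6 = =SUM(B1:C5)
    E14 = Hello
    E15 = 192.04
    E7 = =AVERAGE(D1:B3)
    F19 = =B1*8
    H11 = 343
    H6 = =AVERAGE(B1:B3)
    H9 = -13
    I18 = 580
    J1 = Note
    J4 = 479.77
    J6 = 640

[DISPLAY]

heckboxTree               ┃             
──────────────────────────┨             
-] repo/                  ┃             
 [ ] auth.html            ┃             
 [-] data/                ┃             
   [-] templates/         ┃             
     [x] router.json      ┃             
  ┏━━━━━━━━━━━━━━━━━━━━━━━━━━┓          
  ┃ Spreadsheet              ┃          
━━┠──────────────────────────┨          
  ┃A1:                       ┃          
  ┃       A       B       C  ┃          
  ┃--------------------------┃          
  ┃  1      [0]       0      ┃          
  ┃  2        0       0      ┃          
  ┃  3        0       0      ┃          
  ┃  4        0       0      ┃          
  ┃  5        0       0      ┃          
  ┃  6        0       0      ┃          
  ┃  7        0       0      ┃          
  ┃  8        0       0      ┃          
  ┃  9        0       0      ┃          
  ┃ 10        0       0      ┃          


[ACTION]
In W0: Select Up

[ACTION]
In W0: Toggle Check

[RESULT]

heckboxTree               ┃             
──────────────────────────┨             
x] repo/                  ┃             
 [x] auth.html            ┃             
 [x] data/                ┃             
   [x] templates/         ┃             
     [x] router.json      ┃             
  ┏━━━━━━━━━━━━━━━━━━━━━━━━━━┓          
  ┃ Spreadsheet              ┃          
━━┠──────────────────────────┨          
  ┃A1:                       ┃          
  ┃       A       B       C  ┃          
  ┃--------------------------┃          
  ┃  1      [0]       0      ┃          
  ┃  2        0       0      ┃          
  ┃  3        0       0      ┃          
  ┃  4        0       0      ┃          
  ┃  5        0       0      ┃          
  ┃  6        0       0      ┃          
  ┃  7        0       0      ┃          
  ┃  8        0       0      ┃          
  ┃  9        0       0      ┃          
  ┃ 10        0       0      ┃          


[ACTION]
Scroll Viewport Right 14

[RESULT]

ree               ┃                     
──────────────────┨                     
                  ┃                     
h.html            ┃                     
a/                ┃                     
emplates/         ┃                     
 router.json      ┃                     
━━━━━━━━━━━━━━━━━━━━━┓                  
adsheet              ┃                  
─────────────────────┨                  
                     ┃                  
  A       B       C  ┃                  
---------------------┃                  
    [0]       0      ┃                  
      0       0      ┃                  
      0       0      ┃                  
      0       0      ┃                  
      0       0      ┃                  
      0       0      ┃                  
      0       0      ┃                  
      0       0      ┃                  
      0       0      ┃                  
      0       0      ┃                  


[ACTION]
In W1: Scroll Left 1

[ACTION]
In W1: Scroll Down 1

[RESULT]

ree               ┃                     
──────────────────┨                     
                  ┃                     
h.html            ┃                     
a/                ┃                     
emplates/         ┃                     
 router.json      ┃                     
━━━━━━━━━━━━━━━━━━━━━┓                  
adsheet              ┃                  
─────────────────────┨                  
                     ┃                  
  A       B       C  ┃                  
---------------------┃                  
      0       0      ┃                  
      0       0      ┃                  
      0       0      ┃                  
      0       0      ┃                  
      0       0      ┃                  
      0       0      ┃                  
      0       0      ┃                  
      0       0      ┃                  
      0       0      ┃                  
      0       0      ┃                  
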